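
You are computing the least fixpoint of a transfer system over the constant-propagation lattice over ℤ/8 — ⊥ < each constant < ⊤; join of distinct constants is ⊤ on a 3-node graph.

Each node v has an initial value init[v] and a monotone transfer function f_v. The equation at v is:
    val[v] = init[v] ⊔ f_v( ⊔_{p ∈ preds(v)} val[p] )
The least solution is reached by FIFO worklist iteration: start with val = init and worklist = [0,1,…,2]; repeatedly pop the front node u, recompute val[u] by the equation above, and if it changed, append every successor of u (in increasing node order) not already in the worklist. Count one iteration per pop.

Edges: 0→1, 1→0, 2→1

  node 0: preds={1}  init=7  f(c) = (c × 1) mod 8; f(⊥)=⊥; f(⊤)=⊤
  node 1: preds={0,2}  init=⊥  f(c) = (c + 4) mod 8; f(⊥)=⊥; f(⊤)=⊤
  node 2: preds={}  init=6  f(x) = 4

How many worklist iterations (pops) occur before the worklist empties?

5

Trace (5 dequeues):
  [1] u=0 | in ⊥ | out 7 | ==
  [2] u=1 | in ⊤ | out ⊤ | prev ⊥ | push {0}
  [3] u=2 | in ⊥ | out ⊤ | prev 6 | push {1}
  [4] u=0 | in ⊤ | out ⊤ | prev 7 | push {}
  [5] u=1 | in ⊤ | out ⊤ | ==

Converged values:
  [0] ⊤
  [1] ⊤
  [2] ⊤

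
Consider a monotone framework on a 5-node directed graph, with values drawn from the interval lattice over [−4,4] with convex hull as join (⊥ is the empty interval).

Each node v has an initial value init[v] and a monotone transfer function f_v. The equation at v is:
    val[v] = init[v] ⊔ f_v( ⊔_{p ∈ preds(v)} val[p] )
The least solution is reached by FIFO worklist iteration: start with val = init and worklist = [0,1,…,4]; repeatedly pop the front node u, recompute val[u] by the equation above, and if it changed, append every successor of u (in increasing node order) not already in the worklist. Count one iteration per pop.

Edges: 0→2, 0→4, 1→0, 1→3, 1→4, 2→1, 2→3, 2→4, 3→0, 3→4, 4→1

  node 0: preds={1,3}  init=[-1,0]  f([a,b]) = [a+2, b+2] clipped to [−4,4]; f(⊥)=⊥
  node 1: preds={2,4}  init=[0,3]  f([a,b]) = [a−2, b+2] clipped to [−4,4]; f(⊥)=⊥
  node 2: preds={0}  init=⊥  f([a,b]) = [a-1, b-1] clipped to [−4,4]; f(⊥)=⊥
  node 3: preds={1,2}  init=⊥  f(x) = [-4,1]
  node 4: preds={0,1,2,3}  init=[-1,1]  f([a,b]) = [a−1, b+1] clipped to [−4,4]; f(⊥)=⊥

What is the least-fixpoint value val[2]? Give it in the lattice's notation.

[-3,3]

Worklist (12 pops):
  #1 pop 0: in=[0,3] → [-1,4] (was [-1,0]); enqueue []
  #2 pop 1: in=[-1,1] → [-3,3] (was [0,3]); enqueue [0]
  #3 pop 2: in=[-1,4] → [-2,3] (was ⊥); enqueue [1]
  #4 pop 3: in=[-3,3] → [-4,1] (was ⊥); enqueue []
  #5 pop 4: in=[-4,4] → [-4,4] (was [-1,1]); enqueue []
  #6 pop 0: in=[-4,3] → [-2,4] (was [-1,4]); enqueue [2,4]
  #7 pop 1: in=[-4,4] → [-4,4] (was [-3,3]); enqueue [0,3]
  #8 pop 2: in=[-2,4] → [-3,3] (was [-2,3]); enqueue [1]
  #9 pop 4: in=[-4,4] → [-4,4] (no change)
  #10 pop 0: in=[-4,4] → [-2,4] (no change)
  #11 pop 3: in=[-4,4] → [-4,1] (no change)
  #12 pop 1: in=[-4,4] → [-4,4] (no change)

Fixpoint:
  val[0] = [-2,4]
  val[1] = [-4,4]
  val[2] = [-3,3]
  val[3] = [-4,1]
  val[4] = [-4,4]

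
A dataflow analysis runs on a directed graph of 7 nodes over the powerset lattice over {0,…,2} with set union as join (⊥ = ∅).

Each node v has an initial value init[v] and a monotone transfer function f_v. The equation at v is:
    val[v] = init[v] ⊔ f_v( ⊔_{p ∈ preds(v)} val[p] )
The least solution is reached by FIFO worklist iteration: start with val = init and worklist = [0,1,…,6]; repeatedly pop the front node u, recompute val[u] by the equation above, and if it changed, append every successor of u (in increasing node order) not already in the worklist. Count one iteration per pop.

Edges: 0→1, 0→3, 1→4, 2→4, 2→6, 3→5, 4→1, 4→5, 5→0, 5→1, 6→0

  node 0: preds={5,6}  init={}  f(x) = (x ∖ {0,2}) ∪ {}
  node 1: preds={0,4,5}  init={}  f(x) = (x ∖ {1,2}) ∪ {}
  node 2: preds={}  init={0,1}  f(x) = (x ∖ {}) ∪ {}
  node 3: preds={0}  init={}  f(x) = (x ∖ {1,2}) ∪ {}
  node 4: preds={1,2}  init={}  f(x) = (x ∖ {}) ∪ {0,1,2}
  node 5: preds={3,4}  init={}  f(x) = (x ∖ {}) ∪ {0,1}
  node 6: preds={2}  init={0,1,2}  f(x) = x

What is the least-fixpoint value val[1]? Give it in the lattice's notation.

{0}

Worklist (10 pops):
  #1 pop 0: in={0,1,2} → {1} (was {}); enqueue []
  #2 pop 1: in={1} → {} (no change)
  #3 pop 2: in={} → {0,1} (no change)
  #4 pop 3: in={1} → {} (no change)
  #5 pop 4: in={0,1} → {0,1,2} (was {}); enqueue [1]
  #6 pop 5: in={0,1,2} → {0,1,2} (was {}); enqueue [0]
  #7 pop 6: in={0,1} → {0,1,2} (no change)
  #8 pop 1: in={0,1,2} → {0} (was {}); enqueue [4]
  #9 pop 0: in={0,1,2} → {1} (no change)
  #10 pop 4: in={0,1} → {0,1,2} (no change)

Fixpoint:
  val[0] = {1}
  val[1] = {0}
  val[2] = {0,1}
  val[3] = {}
  val[4] = {0,1,2}
  val[5] = {0,1,2}
  val[6] = {0,1,2}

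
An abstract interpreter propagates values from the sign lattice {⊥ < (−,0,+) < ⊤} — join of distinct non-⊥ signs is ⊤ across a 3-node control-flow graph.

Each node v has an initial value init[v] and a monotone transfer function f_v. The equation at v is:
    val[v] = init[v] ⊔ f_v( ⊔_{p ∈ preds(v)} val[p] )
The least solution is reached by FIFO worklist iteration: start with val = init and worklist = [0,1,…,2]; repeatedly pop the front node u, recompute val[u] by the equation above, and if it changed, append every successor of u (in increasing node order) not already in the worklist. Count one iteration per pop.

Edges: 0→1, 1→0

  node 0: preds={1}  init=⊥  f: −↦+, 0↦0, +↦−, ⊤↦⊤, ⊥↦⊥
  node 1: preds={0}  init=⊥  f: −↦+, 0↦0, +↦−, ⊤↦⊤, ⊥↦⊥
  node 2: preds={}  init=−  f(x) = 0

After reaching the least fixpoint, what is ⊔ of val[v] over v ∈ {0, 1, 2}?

⊤

Trace (3 dequeues):
  [1] u=0 | in ⊥ | out ⊥ | ==
  [2] u=1 | in ⊥ | out ⊥ | ==
  [3] u=2 | in ⊥ | out ⊤ | prev − | push {}

Converged values:
  [0] ⊥
  [1] ⊥
  [2] ⊤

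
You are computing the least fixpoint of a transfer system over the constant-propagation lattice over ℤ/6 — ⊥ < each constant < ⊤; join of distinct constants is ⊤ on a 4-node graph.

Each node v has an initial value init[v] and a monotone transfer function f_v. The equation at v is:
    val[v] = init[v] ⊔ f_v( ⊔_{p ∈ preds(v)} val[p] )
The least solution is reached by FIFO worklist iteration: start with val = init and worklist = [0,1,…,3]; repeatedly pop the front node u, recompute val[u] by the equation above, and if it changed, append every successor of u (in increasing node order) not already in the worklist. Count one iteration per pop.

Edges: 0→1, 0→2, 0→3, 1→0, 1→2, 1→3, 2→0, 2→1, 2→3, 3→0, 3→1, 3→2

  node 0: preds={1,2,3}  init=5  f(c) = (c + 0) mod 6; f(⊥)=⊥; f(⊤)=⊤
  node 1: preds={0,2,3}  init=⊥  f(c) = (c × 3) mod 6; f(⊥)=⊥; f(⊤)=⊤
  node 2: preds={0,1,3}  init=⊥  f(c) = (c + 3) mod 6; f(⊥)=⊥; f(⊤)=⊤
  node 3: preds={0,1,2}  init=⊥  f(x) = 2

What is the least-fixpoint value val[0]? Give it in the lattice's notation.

Trace (9 dequeues):
  [1] u=0 | in ⊥ | out 5 | ==
  [2] u=1 | in 5 | out 3 | prev ⊥ | push {0}
  [3] u=2 | in ⊤ | out ⊤ | prev ⊥ | push {1}
  [4] u=3 | in ⊤ | out 2 | prev ⊥ | push {2}
  [5] u=0 | in ⊤ | out ⊤ | prev 5 | push {3}
  [6] u=1 | in ⊤ | out ⊤ | prev 3 | push {0}
  [7] u=2 | in ⊤ | out ⊤ | ==
  [8] u=3 | in ⊤ | out 2 | ==
  [9] u=0 | in ⊤ | out ⊤ | ==

Converged values:
  [0] ⊤
  [1] ⊤
  [2] ⊤
  [3] 2

⊤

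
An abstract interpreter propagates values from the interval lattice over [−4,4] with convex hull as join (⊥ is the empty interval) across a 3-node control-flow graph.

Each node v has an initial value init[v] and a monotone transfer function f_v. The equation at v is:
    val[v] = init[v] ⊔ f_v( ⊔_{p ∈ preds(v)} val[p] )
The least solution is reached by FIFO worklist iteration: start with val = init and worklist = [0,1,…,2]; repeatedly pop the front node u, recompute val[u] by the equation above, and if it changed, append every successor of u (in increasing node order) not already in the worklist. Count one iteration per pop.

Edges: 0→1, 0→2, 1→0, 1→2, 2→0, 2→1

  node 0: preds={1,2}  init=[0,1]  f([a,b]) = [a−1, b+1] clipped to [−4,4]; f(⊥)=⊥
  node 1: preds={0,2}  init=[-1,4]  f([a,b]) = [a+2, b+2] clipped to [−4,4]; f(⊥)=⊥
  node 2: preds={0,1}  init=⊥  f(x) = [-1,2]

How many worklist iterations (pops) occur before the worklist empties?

Worklist (5 pops):
  #1 pop 0: in=[-1,4] → [-2,4] (was [0,1]); enqueue []
  #2 pop 1: in=[-2,4] → [-1,4] (no change)
  #3 pop 2: in=[-2,4] → [-1,2] (was ⊥); enqueue [0,1]
  #4 pop 0: in=[-1,4] → [-2,4] (no change)
  #5 pop 1: in=[-2,4] → [-1,4] (no change)

Fixpoint:
  val[0] = [-2,4]
  val[1] = [-1,4]
  val[2] = [-1,2]

5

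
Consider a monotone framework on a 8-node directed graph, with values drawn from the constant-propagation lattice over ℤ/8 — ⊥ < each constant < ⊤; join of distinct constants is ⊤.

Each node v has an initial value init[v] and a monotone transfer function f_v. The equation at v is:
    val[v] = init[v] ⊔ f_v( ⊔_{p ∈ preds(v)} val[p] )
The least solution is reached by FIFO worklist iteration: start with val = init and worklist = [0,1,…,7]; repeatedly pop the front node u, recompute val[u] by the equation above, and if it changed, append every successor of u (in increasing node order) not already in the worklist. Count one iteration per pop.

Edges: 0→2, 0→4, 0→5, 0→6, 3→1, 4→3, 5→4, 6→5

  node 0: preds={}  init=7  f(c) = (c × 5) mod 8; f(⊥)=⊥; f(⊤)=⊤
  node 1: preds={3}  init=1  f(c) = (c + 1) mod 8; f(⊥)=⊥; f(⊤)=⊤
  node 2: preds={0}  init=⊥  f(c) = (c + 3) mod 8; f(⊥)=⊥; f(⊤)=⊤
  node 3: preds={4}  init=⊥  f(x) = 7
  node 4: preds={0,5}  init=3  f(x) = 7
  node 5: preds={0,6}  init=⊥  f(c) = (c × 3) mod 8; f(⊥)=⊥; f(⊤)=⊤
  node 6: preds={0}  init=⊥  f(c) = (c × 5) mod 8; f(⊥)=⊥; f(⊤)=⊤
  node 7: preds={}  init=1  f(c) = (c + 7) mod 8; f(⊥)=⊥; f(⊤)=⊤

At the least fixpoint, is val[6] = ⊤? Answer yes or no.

Iteration log — 13 steps:
  step 1. node 0  ⊔preds=⊥  new=7  stable
  step 2. node 1  ⊔preds=⊥  new=1  stable
  step 3. node 2  ⊔preds=7  new=2  old=⊥  +wl: 
  step 4. node 3  ⊔preds=3  new=7  old=⊥  +wl: 1
  step 5. node 4  ⊔preds=7  new=⊤  old=3  +wl: 3
  step 6. node 5  ⊔preds=7  new=5  old=⊥  +wl: 4
  step 7. node 6  ⊔preds=7  new=3  old=⊥  +wl: 5
  step 8. node 7  ⊔preds=⊥  new=1  stable
  step 9. node 1  ⊔preds=7  new=⊤  old=1  +wl: 
  step 10. node 3  ⊔preds=⊤  new=7  stable
  step 11. node 4  ⊔preds=⊤  new=⊤  stable
  step 12. node 5  ⊔preds=⊤  new=⊤  old=5  +wl: 4
  step 13. node 4  ⊔preds=⊤  new=⊤  stable

Least fixpoint reached:
  node 0: 7
  node 1: ⊤
  node 2: 2
  node 3: 7
  node 4: ⊤
  node 5: ⊤
  node 6: 3
  node 7: 1

no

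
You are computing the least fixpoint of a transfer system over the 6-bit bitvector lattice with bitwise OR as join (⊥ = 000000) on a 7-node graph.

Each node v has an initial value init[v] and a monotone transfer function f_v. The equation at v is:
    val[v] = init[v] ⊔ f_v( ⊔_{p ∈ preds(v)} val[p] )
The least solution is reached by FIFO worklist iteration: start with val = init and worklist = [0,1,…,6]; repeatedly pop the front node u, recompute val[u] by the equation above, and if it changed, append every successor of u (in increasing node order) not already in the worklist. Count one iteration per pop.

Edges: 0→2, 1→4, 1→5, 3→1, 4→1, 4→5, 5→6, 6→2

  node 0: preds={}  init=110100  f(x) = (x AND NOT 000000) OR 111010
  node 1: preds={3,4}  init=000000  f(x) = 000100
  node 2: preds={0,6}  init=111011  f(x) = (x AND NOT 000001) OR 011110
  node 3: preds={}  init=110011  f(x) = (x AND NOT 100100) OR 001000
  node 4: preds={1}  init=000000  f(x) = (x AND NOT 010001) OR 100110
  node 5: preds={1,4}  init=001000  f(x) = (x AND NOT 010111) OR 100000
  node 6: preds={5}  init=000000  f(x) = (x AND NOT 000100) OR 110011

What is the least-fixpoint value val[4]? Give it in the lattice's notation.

Worklist (9 pops):
  #1 pop 0: in=000000 → 111110 (was 110100); enqueue []
  #2 pop 1: in=110011 → 000100 (was 000000); enqueue []
  #3 pop 2: in=111110 → 111111 (was 111011); enqueue []
  #4 pop 3: in=000000 → 111011 (was 110011); enqueue [1]
  #5 pop 4: in=000100 → 100110 (was 000000); enqueue []
  #6 pop 5: in=100110 → 101000 (was 001000); enqueue []
  #7 pop 6: in=101000 → 111011 (was 000000); enqueue [2]
  #8 pop 1: in=111111 → 000100 (no change)
  #9 pop 2: in=111111 → 111111 (no change)

Fixpoint:
  val[0] = 111110
  val[1] = 000100
  val[2] = 111111
  val[3] = 111011
  val[4] = 100110
  val[5] = 101000
  val[6] = 111011

100110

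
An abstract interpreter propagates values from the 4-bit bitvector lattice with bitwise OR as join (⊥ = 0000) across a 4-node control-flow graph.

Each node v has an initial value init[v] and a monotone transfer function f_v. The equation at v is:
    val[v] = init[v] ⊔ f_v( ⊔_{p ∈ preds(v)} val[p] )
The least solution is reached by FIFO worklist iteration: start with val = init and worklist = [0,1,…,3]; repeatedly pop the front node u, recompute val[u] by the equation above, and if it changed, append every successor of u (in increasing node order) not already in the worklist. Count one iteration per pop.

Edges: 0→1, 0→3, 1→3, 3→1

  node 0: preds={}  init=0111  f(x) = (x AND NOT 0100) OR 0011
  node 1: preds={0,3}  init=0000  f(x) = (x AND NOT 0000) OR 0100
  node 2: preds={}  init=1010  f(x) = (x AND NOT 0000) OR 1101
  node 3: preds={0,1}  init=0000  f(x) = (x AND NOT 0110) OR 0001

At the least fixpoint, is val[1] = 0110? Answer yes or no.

no

Iteration log — 5 steps:
  step 1. node 0  ⊔preds=0000  new=0111  stable
  step 2. node 1  ⊔preds=0111  new=0111  old=0000  +wl: 
  step 3. node 2  ⊔preds=0000  new=1111  old=1010  +wl: 
  step 4. node 3  ⊔preds=0111  new=0001  old=0000  +wl: 1
  step 5. node 1  ⊔preds=0111  new=0111  stable

Least fixpoint reached:
  node 0: 0111
  node 1: 0111
  node 2: 1111
  node 3: 0001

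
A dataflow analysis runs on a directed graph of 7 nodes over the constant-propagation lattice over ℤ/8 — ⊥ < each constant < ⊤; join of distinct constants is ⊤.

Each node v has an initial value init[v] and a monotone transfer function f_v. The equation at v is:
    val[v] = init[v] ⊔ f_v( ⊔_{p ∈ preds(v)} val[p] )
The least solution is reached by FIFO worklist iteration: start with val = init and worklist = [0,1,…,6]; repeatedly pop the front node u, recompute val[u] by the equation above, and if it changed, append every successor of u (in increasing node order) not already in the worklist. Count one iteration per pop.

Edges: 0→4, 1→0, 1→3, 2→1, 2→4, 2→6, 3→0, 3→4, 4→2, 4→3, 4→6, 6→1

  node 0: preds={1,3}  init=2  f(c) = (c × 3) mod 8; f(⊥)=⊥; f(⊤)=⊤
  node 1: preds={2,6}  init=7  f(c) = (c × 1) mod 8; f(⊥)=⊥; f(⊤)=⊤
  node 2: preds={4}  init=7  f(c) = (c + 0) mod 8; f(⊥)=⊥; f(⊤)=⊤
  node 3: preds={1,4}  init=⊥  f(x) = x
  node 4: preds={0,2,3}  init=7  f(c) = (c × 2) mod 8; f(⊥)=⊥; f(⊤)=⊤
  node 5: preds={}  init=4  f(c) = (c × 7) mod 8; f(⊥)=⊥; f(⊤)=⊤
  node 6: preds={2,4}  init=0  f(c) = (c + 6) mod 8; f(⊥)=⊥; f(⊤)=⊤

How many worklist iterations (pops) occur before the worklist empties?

13

Iteration log — 13 steps:
  step 1. node 0  ⊔preds=7  new=⊤  old=2  +wl: 
  step 2. node 1  ⊔preds=⊤  new=⊤  old=7  +wl: 0
  step 3. node 2  ⊔preds=7  new=7  stable
  step 4. node 3  ⊔preds=⊤  new=⊤  old=⊥  +wl: 
  step 5. node 4  ⊔preds=⊤  new=⊤  old=7  +wl: 2,3
  step 6. node 5  ⊔preds=⊥  new=4  stable
  step 7. node 6  ⊔preds=⊤  new=⊤  old=0  +wl: 1
  step 8. node 0  ⊔preds=⊤  new=⊤  stable
  step 9. node 2  ⊔preds=⊤  new=⊤  old=7  +wl: 4,6
  step 10. node 3  ⊔preds=⊤  new=⊤  stable
  step 11. node 1  ⊔preds=⊤  new=⊤  stable
  step 12. node 4  ⊔preds=⊤  new=⊤  stable
  step 13. node 6  ⊔preds=⊤  new=⊤  stable

Least fixpoint reached:
  node 0: ⊤
  node 1: ⊤
  node 2: ⊤
  node 3: ⊤
  node 4: ⊤
  node 5: 4
  node 6: ⊤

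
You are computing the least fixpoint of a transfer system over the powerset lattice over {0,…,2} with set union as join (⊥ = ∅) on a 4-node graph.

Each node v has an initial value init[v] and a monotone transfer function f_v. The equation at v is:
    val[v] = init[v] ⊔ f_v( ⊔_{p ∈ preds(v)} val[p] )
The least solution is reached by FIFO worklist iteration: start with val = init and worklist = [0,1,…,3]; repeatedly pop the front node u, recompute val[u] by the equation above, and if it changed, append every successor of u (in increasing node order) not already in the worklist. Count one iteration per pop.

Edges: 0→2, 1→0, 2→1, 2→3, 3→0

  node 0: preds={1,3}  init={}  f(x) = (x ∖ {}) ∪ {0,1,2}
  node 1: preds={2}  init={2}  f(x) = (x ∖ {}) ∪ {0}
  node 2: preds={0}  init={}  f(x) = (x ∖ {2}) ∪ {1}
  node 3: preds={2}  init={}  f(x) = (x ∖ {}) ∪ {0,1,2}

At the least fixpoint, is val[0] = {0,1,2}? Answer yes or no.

Trace (7 dequeues):
  [1] u=0 | in {2} | out {0,1,2} | prev {} | push {}
  [2] u=1 | in {} | out {0,2} | prev {2} | push {0}
  [3] u=2 | in {0,1,2} | out {0,1} | prev {} | push {1}
  [4] u=3 | in {0,1} | out {0,1,2} | prev {} | push {}
  [5] u=0 | in {0,1,2} | out {0,1,2} | ==
  [6] u=1 | in {0,1} | out {0,1,2} | prev {0,2} | push {0}
  [7] u=0 | in {0,1,2} | out {0,1,2} | ==

Converged values:
  [0] {0,1,2}
  [1] {0,1,2}
  [2] {0,1}
  [3] {0,1,2}

yes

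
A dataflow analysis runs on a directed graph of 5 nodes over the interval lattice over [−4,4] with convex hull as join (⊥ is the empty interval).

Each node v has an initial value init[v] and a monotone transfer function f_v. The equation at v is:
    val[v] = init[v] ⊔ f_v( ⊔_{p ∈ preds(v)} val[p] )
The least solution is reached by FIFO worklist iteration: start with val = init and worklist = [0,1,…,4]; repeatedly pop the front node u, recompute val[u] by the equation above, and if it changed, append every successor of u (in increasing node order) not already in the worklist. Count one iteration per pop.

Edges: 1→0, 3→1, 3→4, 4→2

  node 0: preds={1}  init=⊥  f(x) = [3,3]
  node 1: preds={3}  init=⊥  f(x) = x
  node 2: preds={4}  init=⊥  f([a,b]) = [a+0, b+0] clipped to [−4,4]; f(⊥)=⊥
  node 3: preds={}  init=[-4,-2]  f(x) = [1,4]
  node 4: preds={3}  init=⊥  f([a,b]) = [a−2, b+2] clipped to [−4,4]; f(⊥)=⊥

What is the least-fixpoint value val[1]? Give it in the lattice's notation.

Iteration log — 9 steps:
  step 1. node 0  ⊔preds=⊥  new=[3,3]  old=⊥  +wl: 
  step 2. node 1  ⊔preds=[-4,-2]  new=[-4,-2]  old=⊥  +wl: 0
  step 3. node 2  ⊔preds=⊥  new=⊥  stable
  step 4. node 3  ⊔preds=⊥  new=[-4,4]  old=[-4,-2]  +wl: 1
  step 5. node 4  ⊔preds=[-4,4]  new=[-4,4]  old=⊥  +wl: 2
  step 6. node 0  ⊔preds=[-4,-2]  new=[3,3]  stable
  step 7. node 1  ⊔preds=[-4,4]  new=[-4,4]  old=[-4,-2]  +wl: 0
  step 8. node 2  ⊔preds=[-4,4]  new=[-4,4]  old=⊥  +wl: 
  step 9. node 0  ⊔preds=[-4,4]  new=[3,3]  stable

Least fixpoint reached:
  node 0: [3,3]
  node 1: [-4,4]
  node 2: [-4,4]
  node 3: [-4,4]
  node 4: [-4,4]

[-4,4]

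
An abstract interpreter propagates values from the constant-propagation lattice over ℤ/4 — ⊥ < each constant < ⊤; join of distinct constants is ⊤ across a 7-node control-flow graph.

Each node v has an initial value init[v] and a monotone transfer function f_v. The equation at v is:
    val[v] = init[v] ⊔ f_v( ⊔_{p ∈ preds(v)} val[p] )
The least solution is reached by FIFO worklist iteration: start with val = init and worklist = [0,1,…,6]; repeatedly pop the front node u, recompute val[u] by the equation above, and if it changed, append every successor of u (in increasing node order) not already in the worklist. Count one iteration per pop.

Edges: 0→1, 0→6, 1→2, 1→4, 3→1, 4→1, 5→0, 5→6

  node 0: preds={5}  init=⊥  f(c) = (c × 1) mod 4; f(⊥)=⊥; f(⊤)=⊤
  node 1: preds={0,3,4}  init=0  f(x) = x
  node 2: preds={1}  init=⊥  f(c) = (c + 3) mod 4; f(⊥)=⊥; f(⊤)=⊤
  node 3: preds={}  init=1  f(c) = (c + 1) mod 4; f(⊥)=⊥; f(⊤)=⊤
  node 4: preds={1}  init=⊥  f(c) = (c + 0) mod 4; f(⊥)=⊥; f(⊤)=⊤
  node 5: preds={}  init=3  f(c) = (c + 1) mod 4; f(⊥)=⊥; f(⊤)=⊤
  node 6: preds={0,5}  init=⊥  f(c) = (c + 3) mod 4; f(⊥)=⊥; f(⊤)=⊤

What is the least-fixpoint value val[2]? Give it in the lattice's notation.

⊤

Worklist (8 pops):
  #1 pop 0: in=3 → 3 (was ⊥); enqueue []
  #2 pop 1: in=⊤ → ⊤ (was 0); enqueue []
  #3 pop 2: in=⊤ → ⊤ (was ⊥); enqueue []
  #4 pop 3: in=⊥ → 1 (no change)
  #5 pop 4: in=⊤ → ⊤ (was ⊥); enqueue [1]
  #6 pop 5: in=⊥ → 3 (no change)
  #7 pop 6: in=3 → 2 (was ⊥); enqueue []
  #8 pop 1: in=⊤ → ⊤ (no change)

Fixpoint:
  val[0] = 3
  val[1] = ⊤
  val[2] = ⊤
  val[3] = 1
  val[4] = ⊤
  val[5] = 3
  val[6] = 2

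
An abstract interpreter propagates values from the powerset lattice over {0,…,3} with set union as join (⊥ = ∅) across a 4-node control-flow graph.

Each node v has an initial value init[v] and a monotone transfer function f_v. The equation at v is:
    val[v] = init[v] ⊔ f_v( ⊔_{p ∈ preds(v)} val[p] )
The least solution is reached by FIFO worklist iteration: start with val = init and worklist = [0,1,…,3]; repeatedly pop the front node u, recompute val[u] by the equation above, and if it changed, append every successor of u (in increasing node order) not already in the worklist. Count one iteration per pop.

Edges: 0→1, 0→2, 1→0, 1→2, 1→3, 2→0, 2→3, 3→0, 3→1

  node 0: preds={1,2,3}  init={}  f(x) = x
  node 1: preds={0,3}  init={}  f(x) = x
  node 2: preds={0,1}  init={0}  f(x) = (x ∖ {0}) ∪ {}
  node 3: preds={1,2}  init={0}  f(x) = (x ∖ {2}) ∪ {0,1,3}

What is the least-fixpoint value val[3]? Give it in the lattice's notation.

Worklist (9 pops):
  #1 pop 0: in={0} → {0} (was {}); enqueue []
  #2 pop 1: in={0} → {0} (was {}); enqueue [0]
  #3 pop 2: in={0} → {0} (no change)
  #4 pop 3: in={0} → {0,1,3} (was {0}); enqueue [1]
  #5 pop 0: in={0,1,3} → {0,1,3} (was {0}); enqueue [2]
  #6 pop 1: in={0,1,3} → {0,1,3} (was {0}); enqueue [0,3]
  #7 pop 2: in={0,1,3} → {0,1,3} (was {0}); enqueue []
  #8 pop 0: in={0,1,3} → {0,1,3} (no change)
  #9 pop 3: in={0,1,3} → {0,1,3} (no change)

Fixpoint:
  val[0] = {0,1,3}
  val[1] = {0,1,3}
  val[2] = {0,1,3}
  val[3] = {0,1,3}

{0,1,3}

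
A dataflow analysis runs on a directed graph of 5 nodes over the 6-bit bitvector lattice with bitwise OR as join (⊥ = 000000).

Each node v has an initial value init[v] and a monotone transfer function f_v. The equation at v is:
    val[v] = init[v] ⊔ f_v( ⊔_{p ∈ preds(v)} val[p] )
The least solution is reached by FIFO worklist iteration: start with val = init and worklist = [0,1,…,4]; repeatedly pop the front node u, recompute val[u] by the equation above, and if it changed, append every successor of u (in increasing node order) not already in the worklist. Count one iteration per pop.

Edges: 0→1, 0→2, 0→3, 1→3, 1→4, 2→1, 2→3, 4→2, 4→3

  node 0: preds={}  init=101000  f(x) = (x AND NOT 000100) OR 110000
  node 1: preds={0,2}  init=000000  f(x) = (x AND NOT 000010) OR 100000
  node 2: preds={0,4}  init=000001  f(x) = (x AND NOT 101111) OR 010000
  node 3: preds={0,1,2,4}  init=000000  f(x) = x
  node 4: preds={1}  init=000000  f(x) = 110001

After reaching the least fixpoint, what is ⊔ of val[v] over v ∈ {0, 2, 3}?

Worklist (8 pops):
  #1 pop 0: in=000000 → 111000 (was 101000); enqueue []
  #2 pop 1: in=111001 → 111001 (was 000000); enqueue []
  #3 pop 2: in=111000 → 010001 (was 000001); enqueue [1]
  #4 pop 3: in=111001 → 111001 (was 000000); enqueue []
  #5 pop 4: in=111001 → 110001 (was 000000); enqueue [2,3]
  #6 pop 1: in=111001 → 111001 (no change)
  #7 pop 2: in=111001 → 010001 (no change)
  #8 pop 3: in=111001 → 111001 (no change)

Fixpoint:
  val[0] = 111000
  val[1] = 111001
  val[2] = 010001
  val[3] = 111001
  val[4] = 110001

111001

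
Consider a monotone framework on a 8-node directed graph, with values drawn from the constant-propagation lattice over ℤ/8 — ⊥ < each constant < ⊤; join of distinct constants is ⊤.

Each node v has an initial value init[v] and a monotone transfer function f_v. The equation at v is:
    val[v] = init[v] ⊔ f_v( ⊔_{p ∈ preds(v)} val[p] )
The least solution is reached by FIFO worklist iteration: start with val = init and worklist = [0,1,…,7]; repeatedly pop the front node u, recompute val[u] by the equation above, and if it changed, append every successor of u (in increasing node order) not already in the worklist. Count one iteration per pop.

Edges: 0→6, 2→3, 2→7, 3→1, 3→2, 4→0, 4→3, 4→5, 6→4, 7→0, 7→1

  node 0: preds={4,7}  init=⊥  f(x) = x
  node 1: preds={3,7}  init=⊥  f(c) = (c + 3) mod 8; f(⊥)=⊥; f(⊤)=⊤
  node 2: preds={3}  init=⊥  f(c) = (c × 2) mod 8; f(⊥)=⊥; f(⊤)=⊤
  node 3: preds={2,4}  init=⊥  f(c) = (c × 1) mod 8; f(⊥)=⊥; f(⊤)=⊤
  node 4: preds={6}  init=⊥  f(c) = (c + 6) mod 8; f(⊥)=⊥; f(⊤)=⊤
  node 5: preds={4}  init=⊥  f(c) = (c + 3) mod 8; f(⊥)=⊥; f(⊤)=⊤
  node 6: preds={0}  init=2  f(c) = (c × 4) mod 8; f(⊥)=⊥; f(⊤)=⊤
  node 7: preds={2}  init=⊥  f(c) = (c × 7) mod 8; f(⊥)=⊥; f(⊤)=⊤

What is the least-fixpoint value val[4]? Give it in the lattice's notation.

⊤

Trace (25 dequeues):
  [1] u=0 | in ⊥ | out ⊥ | ==
  [2] u=1 | in ⊥ | out ⊥ | ==
  [3] u=2 | in ⊥ | out ⊥ | ==
  [4] u=3 | in ⊥ | out ⊥ | ==
  [5] u=4 | in 2 | out 0 | prev ⊥ | push {0,3}
  [6] u=5 | in 0 | out 3 | prev ⊥ | push {}
  [7] u=6 | in ⊥ | out 2 | ==
  [8] u=7 | in ⊥ | out ⊥ | ==
  [9] u=0 | in 0 | out 0 | prev ⊥ | push {6}
  [10] u=3 | in 0 | out 0 | prev ⊥ | push {1,2}
  [11] u=6 | in 0 | out ⊤ | prev 2 | push {4}
  [12] u=1 | in 0 | out 3 | prev ⊥ | push {}
  [13] u=2 | in 0 | out 0 | prev ⊥ | push {3,7}
  [14] u=4 | in ⊤ | out ⊤ | prev 0 | push {0,5}
  [15] u=3 | in ⊤ | out ⊤ | prev 0 | push {1,2}
  [16] u=7 | in 0 | out 0 | prev ⊥ | push {}
  [17] u=0 | in ⊤ | out ⊤ | prev 0 | push {6}
  [18] u=5 | in ⊤ | out ⊤ | prev 3 | push {}
  [19] u=1 | in ⊤ | out ⊤ | prev 3 | push {}
  [20] u=2 | in ⊤ | out ⊤ | prev 0 | push {3,7}
  [21] u=6 | in ⊤ | out ⊤ | ==
  [22] u=3 | in ⊤ | out ⊤ | ==
  [23] u=7 | in ⊤ | out ⊤ | prev 0 | push {0,1}
  [24] u=0 | in ⊤ | out ⊤ | ==
  [25] u=1 | in ⊤ | out ⊤ | ==

Converged values:
  [0] ⊤
  [1] ⊤
  [2] ⊤
  [3] ⊤
  [4] ⊤
  [5] ⊤
  [6] ⊤
  [7] ⊤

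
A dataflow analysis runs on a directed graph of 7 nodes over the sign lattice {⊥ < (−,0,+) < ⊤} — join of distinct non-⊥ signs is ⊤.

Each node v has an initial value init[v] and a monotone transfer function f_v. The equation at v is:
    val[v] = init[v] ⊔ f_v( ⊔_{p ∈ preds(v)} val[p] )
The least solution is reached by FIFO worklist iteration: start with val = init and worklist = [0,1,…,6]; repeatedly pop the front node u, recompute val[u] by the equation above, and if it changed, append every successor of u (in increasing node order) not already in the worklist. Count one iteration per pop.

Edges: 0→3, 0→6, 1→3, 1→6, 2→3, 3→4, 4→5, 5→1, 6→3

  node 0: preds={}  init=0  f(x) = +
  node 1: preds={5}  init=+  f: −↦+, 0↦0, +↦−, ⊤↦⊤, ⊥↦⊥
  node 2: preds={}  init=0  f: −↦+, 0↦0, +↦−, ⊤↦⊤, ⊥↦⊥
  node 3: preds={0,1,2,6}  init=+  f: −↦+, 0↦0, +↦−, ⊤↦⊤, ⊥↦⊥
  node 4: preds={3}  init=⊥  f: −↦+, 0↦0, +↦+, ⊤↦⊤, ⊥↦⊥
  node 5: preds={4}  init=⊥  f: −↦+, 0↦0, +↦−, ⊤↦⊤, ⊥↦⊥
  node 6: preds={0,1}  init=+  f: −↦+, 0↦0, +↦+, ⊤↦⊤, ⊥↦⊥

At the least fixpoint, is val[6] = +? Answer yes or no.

Trace (10 dequeues):
  [1] u=0 | in ⊥ | out ⊤ | prev 0 | push {}
  [2] u=1 | in ⊥ | out + | ==
  [3] u=2 | in ⊥ | out 0 | ==
  [4] u=3 | in ⊤ | out ⊤ | prev + | push {}
  [5] u=4 | in ⊤ | out ⊤ | prev ⊥ | push {}
  [6] u=5 | in ⊤ | out ⊤ | prev ⊥ | push {1}
  [7] u=6 | in ⊤ | out ⊤ | prev + | push {3}
  [8] u=1 | in ⊤ | out ⊤ | prev + | push {6}
  [9] u=3 | in ⊤ | out ⊤ | ==
  [10] u=6 | in ⊤ | out ⊤ | ==

Converged values:
  [0] ⊤
  [1] ⊤
  [2] 0
  [3] ⊤
  [4] ⊤
  [5] ⊤
  [6] ⊤

no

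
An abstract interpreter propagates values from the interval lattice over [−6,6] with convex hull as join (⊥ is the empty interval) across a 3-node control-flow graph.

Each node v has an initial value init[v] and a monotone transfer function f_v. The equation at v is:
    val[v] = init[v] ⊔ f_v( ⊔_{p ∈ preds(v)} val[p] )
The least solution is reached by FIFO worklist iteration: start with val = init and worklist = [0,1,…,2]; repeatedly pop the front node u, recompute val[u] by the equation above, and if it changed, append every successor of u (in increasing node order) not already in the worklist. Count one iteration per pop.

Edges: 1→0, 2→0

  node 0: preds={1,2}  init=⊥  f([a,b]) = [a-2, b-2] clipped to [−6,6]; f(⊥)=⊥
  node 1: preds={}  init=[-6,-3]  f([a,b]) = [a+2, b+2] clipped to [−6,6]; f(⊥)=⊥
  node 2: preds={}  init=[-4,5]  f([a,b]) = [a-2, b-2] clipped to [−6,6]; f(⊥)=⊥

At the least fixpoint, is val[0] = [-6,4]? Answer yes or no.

Worklist (3 pops):
  #1 pop 0: in=[-6,5] → [-6,3] (was ⊥); enqueue []
  #2 pop 1: in=⊥ → [-6,-3] (no change)
  #3 pop 2: in=⊥ → [-4,5] (no change)

Fixpoint:
  val[0] = [-6,3]
  val[1] = [-6,-3]
  val[2] = [-4,5]

no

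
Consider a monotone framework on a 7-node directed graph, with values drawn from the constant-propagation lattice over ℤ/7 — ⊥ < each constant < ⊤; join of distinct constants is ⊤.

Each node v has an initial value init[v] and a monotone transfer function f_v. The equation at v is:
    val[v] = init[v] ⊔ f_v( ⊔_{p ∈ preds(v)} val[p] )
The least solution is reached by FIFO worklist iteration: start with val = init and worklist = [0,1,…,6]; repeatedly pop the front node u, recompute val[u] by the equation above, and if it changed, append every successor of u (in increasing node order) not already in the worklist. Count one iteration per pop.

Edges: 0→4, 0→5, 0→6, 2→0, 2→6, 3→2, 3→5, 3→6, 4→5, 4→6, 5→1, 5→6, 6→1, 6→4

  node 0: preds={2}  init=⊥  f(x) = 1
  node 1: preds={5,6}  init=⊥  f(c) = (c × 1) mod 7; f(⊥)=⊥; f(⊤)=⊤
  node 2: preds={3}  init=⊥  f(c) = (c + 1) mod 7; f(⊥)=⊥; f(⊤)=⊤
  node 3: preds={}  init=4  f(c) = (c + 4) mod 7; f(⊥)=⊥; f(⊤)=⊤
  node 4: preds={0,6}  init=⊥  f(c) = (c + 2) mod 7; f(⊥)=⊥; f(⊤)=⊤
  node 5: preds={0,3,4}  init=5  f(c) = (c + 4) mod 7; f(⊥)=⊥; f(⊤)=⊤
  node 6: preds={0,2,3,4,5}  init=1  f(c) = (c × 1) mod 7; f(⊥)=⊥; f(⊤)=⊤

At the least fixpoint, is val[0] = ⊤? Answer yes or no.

Trace (12 dequeues):
  [1] u=0 | in ⊥ | out 1 | prev ⊥ | push {}
  [2] u=1 | in ⊤ | out ⊤ | prev ⊥ | push {}
  [3] u=2 | in 4 | out 5 | prev ⊥ | push {0}
  [4] u=3 | in ⊥ | out 4 | ==
  [5] u=4 | in 1 | out 3 | prev ⊥ | push {}
  [6] u=5 | in ⊤ | out ⊤ | prev 5 | push {1}
  [7] u=6 | in ⊤ | out ⊤ | prev 1 | push {4}
  [8] u=0 | in 5 | out 1 | ==
  [9] u=1 | in ⊤ | out ⊤ | ==
  [10] u=4 | in ⊤ | out ⊤ | prev 3 | push {5,6}
  [11] u=5 | in ⊤ | out ⊤ | ==
  [12] u=6 | in ⊤ | out ⊤ | ==

Converged values:
  [0] 1
  [1] ⊤
  [2] 5
  [3] 4
  [4] ⊤
  [5] ⊤
  [6] ⊤

no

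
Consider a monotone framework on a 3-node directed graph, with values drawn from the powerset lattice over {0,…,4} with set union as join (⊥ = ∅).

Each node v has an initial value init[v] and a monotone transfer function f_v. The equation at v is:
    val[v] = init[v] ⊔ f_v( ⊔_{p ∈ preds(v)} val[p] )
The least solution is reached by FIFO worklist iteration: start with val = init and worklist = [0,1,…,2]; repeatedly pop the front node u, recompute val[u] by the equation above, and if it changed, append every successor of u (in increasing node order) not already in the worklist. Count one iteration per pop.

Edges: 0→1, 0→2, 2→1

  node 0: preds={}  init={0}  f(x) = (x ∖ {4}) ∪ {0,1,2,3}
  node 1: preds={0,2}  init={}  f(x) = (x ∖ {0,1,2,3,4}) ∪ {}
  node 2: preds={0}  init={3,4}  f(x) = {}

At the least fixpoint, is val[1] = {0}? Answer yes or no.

no

Worklist (3 pops):
  #1 pop 0: in={} → {0,1,2,3} (was {0}); enqueue []
  #2 pop 1: in={0,1,2,3,4} → {} (no change)
  #3 pop 2: in={0,1,2,3} → {3,4} (no change)

Fixpoint:
  val[0] = {0,1,2,3}
  val[1] = {}
  val[2] = {3,4}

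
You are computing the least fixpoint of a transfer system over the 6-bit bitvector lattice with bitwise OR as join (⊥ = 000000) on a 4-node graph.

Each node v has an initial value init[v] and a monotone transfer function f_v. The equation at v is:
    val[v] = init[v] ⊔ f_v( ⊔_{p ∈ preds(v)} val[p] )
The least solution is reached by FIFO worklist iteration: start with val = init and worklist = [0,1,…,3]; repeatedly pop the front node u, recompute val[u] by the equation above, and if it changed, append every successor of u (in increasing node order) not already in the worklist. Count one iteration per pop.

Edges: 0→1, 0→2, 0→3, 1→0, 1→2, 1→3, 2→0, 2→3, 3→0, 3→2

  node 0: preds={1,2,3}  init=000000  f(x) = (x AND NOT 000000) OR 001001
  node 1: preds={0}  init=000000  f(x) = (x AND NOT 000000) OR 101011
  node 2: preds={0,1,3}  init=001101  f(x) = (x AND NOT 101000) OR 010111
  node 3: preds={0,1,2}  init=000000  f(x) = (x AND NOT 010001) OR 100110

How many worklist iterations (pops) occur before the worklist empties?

10

Worklist (10 pops):
  #1 pop 0: in=001101 → 001101 (was 000000); enqueue []
  #2 pop 1: in=001101 → 101111 (was 000000); enqueue [0]
  #3 pop 2: in=101111 → 011111 (was 001101); enqueue []
  #4 pop 3: in=111111 → 101110 (was 000000); enqueue [2]
  #5 pop 0: in=111111 → 111111 (was 001101); enqueue [1,3]
  #6 pop 2: in=111111 → 011111 (no change)
  #7 pop 1: in=111111 → 111111 (was 101111); enqueue [0,2]
  #8 pop 3: in=111111 → 101110 (no change)
  #9 pop 0: in=111111 → 111111 (no change)
  #10 pop 2: in=111111 → 011111 (no change)

Fixpoint:
  val[0] = 111111
  val[1] = 111111
  val[2] = 011111
  val[3] = 101110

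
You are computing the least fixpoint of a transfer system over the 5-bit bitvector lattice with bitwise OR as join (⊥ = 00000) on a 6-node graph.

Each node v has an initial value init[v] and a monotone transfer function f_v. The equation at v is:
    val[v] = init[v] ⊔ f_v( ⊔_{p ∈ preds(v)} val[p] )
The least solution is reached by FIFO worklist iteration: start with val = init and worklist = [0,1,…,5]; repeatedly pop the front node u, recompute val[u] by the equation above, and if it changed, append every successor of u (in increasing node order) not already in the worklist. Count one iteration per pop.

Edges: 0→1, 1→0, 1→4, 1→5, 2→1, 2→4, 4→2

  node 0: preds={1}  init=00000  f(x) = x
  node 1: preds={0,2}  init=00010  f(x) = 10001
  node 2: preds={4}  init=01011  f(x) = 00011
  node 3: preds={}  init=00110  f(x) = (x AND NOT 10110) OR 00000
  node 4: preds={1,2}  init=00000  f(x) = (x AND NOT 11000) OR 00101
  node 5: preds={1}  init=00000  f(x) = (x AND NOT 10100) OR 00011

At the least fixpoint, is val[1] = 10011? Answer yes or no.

Iteration log — 9 steps:
  step 1. node 0  ⊔preds=00010  new=00010  old=00000  +wl: 
  step 2. node 1  ⊔preds=01011  new=10011  old=00010  +wl: 0
  step 3. node 2  ⊔preds=00000  new=01011  stable
  step 4. node 3  ⊔preds=00000  new=00110  stable
  step 5. node 4  ⊔preds=11011  new=00111  old=00000  +wl: 2
  step 6. node 5  ⊔preds=10011  new=00011  old=00000  +wl: 
  step 7. node 0  ⊔preds=10011  new=10011  old=00010  +wl: 1
  step 8. node 2  ⊔preds=00111  new=01011  stable
  step 9. node 1  ⊔preds=11011  new=10011  stable

Least fixpoint reached:
  node 0: 10011
  node 1: 10011
  node 2: 01011
  node 3: 00110
  node 4: 00111
  node 5: 00011

yes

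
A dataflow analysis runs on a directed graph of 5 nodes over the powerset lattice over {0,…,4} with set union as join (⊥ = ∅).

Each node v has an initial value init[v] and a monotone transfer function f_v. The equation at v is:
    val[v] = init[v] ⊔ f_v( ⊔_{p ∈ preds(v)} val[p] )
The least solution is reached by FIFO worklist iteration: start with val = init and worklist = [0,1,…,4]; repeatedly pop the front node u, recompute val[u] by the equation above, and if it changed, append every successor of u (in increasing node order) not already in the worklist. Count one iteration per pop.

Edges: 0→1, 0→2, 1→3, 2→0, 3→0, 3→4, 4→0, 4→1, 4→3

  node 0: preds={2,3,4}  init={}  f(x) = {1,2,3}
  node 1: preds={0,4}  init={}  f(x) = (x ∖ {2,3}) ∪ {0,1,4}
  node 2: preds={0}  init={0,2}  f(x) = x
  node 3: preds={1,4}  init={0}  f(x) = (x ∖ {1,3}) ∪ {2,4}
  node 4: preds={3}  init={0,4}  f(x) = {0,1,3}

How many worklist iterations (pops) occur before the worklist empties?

8

Trace (8 dequeues):
  [1] u=0 | in {0,2,4} | out {1,2,3} | prev {} | push {}
  [2] u=1 | in {0,1,2,3,4} | out {0,1,4} | prev {} | push {}
  [3] u=2 | in {1,2,3} | out {0,1,2,3} | prev {0,2} | push {0}
  [4] u=3 | in {0,1,4} | out {0,2,4} | prev {0} | push {}
  [5] u=4 | in {0,2,4} | out {0,1,3,4} | prev {0,4} | push {1,3}
  [6] u=0 | in {0,1,2,3,4} | out {1,2,3} | ==
  [7] u=1 | in {0,1,2,3,4} | out {0,1,4} | ==
  [8] u=3 | in {0,1,3,4} | out {0,2,4} | ==

Converged values:
  [0] {1,2,3}
  [1] {0,1,4}
  [2] {0,1,2,3}
  [3] {0,2,4}
  [4] {0,1,3,4}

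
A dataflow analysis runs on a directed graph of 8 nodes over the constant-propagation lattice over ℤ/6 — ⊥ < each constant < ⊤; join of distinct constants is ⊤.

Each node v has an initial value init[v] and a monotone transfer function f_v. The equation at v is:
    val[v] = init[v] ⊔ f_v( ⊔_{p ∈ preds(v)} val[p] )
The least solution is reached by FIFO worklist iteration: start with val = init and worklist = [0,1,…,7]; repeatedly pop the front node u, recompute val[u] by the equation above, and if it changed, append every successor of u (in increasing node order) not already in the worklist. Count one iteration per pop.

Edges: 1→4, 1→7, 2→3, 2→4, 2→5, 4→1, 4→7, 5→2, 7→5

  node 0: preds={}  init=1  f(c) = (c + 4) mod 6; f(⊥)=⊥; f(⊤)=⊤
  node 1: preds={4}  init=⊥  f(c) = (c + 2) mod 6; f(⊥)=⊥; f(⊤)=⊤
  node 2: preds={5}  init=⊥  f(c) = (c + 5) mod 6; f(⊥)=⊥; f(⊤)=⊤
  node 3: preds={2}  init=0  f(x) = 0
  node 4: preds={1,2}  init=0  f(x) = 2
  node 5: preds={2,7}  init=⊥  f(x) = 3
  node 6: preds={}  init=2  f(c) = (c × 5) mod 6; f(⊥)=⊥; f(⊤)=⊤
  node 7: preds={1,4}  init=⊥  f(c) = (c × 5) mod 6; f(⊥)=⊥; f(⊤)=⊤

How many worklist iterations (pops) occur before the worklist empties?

Trace (14 dequeues):
  [1] u=0 | in ⊥ | out 1 | ==
  [2] u=1 | in 0 | out 2 | prev ⊥ | push {}
  [3] u=2 | in ⊥ | out ⊥ | ==
  [4] u=3 | in ⊥ | out 0 | ==
  [5] u=4 | in 2 | out ⊤ | prev 0 | push {1}
  [6] u=5 | in ⊥ | out 3 | prev ⊥ | push {2}
  [7] u=6 | in ⊥ | out 2 | ==
  [8] u=7 | in ⊤ | out ⊤ | prev ⊥ | push {5}
  [9] u=1 | in ⊤ | out ⊤ | prev 2 | push {4,7}
  [10] u=2 | in 3 | out 2 | prev ⊥ | push {3}
  [11] u=5 | in ⊤ | out 3 | ==
  [12] u=4 | in ⊤ | out ⊤ | ==
  [13] u=7 | in ⊤ | out ⊤ | ==
  [14] u=3 | in 2 | out 0 | ==

Converged values:
  [0] 1
  [1] ⊤
  [2] 2
  [3] 0
  [4] ⊤
  [5] 3
  [6] 2
  [7] ⊤

14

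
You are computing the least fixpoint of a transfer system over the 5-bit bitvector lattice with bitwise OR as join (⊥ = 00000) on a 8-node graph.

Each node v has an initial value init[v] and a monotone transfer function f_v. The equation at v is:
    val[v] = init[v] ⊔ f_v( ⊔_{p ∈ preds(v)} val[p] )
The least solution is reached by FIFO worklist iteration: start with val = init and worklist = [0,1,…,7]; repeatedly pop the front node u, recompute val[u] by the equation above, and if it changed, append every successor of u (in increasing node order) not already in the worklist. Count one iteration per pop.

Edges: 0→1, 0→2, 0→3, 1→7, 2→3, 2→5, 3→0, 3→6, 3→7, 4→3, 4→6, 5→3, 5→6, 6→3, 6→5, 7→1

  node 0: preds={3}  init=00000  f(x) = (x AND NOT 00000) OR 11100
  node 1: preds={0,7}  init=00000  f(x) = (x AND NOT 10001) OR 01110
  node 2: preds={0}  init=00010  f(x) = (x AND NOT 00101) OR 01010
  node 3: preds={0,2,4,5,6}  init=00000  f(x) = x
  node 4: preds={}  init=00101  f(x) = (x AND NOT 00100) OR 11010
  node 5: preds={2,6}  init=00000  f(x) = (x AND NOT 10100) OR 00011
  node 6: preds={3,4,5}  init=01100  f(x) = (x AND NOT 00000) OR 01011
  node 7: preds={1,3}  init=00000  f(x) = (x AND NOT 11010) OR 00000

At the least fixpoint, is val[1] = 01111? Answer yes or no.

no

Trace (13 dequeues):
  [1] u=0 | in 00000 | out 11100 | prev 00000 | push {}
  [2] u=1 | in 11100 | out 01110 | prev 00000 | push {}
  [3] u=2 | in 11100 | out 11010 | prev 00010 | push {}
  [4] u=3 | in 11111 | out 11111 | prev 00000 | push {0}
  [5] u=4 | in 00000 | out 11111 | prev 00101 | push {3}
  [6] u=5 | in 11110 | out 01011 | prev 00000 | push {}
  [7] u=6 | in 11111 | out 11111 | prev 01100 | push {5}
  [8] u=7 | in 11111 | out 00101 | prev 00000 | push {1}
  [9] u=0 | in 11111 | out 11111 | prev 11100 | push {2}
  [10] u=3 | in 11111 | out 11111 | ==
  [11] u=5 | in 11111 | out 01011 | ==
  [12] u=1 | in 11111 | out 01110 | ==
  [13] u=2 | in 11111 | out 11010 | ==

Converged values:
  [0] 11111
  [1] 01110
  [2] 11010
  [3] 11111
  [4] 11111
  [5] 01011
  [6] 11111
  [7] 00101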